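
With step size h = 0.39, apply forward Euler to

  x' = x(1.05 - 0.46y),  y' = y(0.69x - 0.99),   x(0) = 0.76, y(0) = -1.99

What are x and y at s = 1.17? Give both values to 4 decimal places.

Euler on (x,y): x_{n+1} = x_n + h·x', y_{n+1} = y_n + h·y'.
0.000000: (0.760000, -1.990000); f=(1.493704, 0.926544) → (1.342545, -1.628648)
0.390000: (1.342545, -1.628648); f=(2.415477, 0.103654) → (2.284580, -1.588223)
0.780000: (2.284580, -1.588223); f=(4.067884, -0.931271) → (3.871055, -1.951418)
(x(1.17), y(1.17)) ≈ (3.8711, -1.9514)

3.8711, -1.9514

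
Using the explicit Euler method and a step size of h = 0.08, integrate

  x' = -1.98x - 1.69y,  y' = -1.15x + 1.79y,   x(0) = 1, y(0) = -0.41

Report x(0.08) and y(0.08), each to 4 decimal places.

Euler on (x,y): x_{n+1} = x_n + h·x', y_{n+1} = y_n + h·y'.
0.000000: (1.000000, -0.410000); f=(-1.287100, -1.883900) → (0.897032, -0.560712)
(x(0.08), y(0.08)) ≈ (0.8970, -0.5607)

0.8970, -0.5607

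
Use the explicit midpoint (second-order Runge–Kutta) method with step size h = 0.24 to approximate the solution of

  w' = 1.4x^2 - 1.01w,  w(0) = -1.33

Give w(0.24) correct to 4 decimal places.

Midpoint: k1 = f(x_n, w_n); k2 = f(x_n + h/2, w_n + (h/2)·k1); w_{n+1} = w_n + h·k2.
x=0.000000, w=-1.330000:
  k1 = f(0.000000, -1.330000) = 1.343300
  k2 = f(0.120000, -1.168804) = 1.200652
  w ← -1.330000 + 0.24·1.200652 = -1.041844
w(0.24) ≈ -1.0418

-1.0418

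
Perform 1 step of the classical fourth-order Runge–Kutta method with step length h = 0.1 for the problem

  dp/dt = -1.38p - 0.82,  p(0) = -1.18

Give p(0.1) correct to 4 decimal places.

-1.1045

RK4: k1 = f(t_n, p_n); k2 = f(t_n + h/2, p_n + (h/2)·k1); k3 = f(t_n + h/2, p_n + (h/2)·k2); k4 = f(t_n + h, p_n + h·k3); p_{n+1} = p_n + (h/6)·(k1 + 2k2 + 2k3 + k4).
t=0.000000, p=-1.180000:
  k1 = f(0.000000, -1.180000) = 0.808400
  k2 = f(0.050000, -1.139580) = 0.752620
  k3 = f(0.050000, -1.142369) = 0.756469
  k4 = f(0.100000, -1.104353) = 0.704007
  p ← -1.180000 + (0.1/6)·(k1 + 2k2 + 2k3 + k4) = -1.104490
p(0.1) ≈ -1.1045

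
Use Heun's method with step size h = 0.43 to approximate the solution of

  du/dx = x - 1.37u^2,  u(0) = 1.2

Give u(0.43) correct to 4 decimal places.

0.8319

Heun: k1 = f(x_n, u_n); k2 = f(x_n + h, u_n + h·k1); u_{n+1} = u_n + (h/2)·(k1 + k2).
x=0.000000, u=1.200000:
  k1 = f(0.000000, 1.200000) = -1.972800
  k2 = f(0.430000, 0.351696) = 0.260545
  u ← 1.200000 + (0.43/2)·(-1.972800 + 0.260545) = 0.831865
u(0.43) ≈ 0.8319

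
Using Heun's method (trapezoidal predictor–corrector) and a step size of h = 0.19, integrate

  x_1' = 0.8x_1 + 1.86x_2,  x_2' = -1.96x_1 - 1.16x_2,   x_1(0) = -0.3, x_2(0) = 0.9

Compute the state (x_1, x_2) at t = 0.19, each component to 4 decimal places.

-0.0221, 0.7722

Heun on (x_1,x_2): k1 = f(t_n, state_n); k2 = f(t_n + h, state_n + h·k1); state_{n+1} = state_n + (h/2)·(k1 + k2).
0.000000: (-0.300000, 0.900000)
  k1 = (1.434000, -0.456000)
  predictor → (-0.027540, 0.813360)
  k2 = (1.490818, -0.889519)
  → (-0.022142, 0.772176)
(x_1(0.19), x_2(0.19)) ≈ (-0.0221, 0.7722)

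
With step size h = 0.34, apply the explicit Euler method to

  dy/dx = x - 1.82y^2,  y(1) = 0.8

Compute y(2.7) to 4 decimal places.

1.1627

Euler: y_{n+1} = y_n + h·f(x_n, y_n).
x=1.000000, y=0.800000: f=-0.164800 → y ← 0.800000 + 0.34·(-0.164800) = 0.743968
x=1.340000, y=0.743968: f=0.332651 → y ← 0.743968 + 0.34·0.332651 = 0.857069
x=1.680000, y=0.857069: f=0.343086 → y ← 0.857069 + 0.34·0.343086 = 0.973719
x=2.020000, y=0.973719: f=0.294407 → y ← 0.973719 + 0.34·0.294407 = 1.073817
x=2.360000, y=1.073817: f=0.261389 → y ← 1.073817 + 0.34·0.261389 = 1.162689
y(2.7) ≈ 1.1627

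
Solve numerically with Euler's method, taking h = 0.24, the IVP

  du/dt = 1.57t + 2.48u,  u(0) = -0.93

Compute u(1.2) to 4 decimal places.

Euler: u_{n+1} = u_n + h·f(t_n, u_n).
t=0.000000, u=-0.930000: f=-2.306400 → u ← -0.930000 + 0.24·(-2.306400) = -1.483536
t=0.240000, u=-1.483536: f=-3.302369 → u ← -1.483536 + 0.24·(-3.302369) = -2.276105
t=0.480000, u=-2.276105: f=-4.891139 → u ← -2.276105 + 0.24·(-4.891139) = -3.449978
t=0.720000, u=-3.449978: f=-7.425546 → u ← -3.449978 + 0.24·(-7.425546) = -5.232109
t=0.960000, u=-5.232109: f=-11.468430 → u ← -5.232109 + 0.24·(-11.468430) = -7.984532
u(1.2) ≈ -7.9845

-7.9845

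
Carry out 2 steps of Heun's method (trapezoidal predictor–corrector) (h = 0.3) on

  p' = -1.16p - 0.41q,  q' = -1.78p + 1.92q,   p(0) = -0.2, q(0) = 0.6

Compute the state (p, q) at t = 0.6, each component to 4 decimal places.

-0.3346, 2.2385

Heun on (p,q): k1 = f(t_n, state_n); k2 = f(t_n + h, state_n + h·k1); state_{n+1} = state_n + (h/2)·(k1 + k2).
0.000000: (-0.200000, 0.600000)
  k1 = (-0.014000, 1.508000)
  predictor → (-0.204200, 1.052400)
  k2 = (-0.194612, 2.384084)
  → (-0.231292, 1.183813)
0.300000: (-0.231292, 1.183813)
  k1 = (-0.217065, 2.684620)
  predictor → (-0.296411, 1.989198)
  k2 = (-0.471734, 4.346873)
  → (-0.334612, 2.238536)
(p(0.6), q(0.6)) ≈ (-0.3346, 2.2385)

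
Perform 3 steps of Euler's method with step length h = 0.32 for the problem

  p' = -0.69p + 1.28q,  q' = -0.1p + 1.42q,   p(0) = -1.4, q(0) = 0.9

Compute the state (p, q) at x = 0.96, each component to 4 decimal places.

0.8095, 2.8975

Euler on (p,q): p_{n+1} = p_n + h·p', q_{n+1} = q_n + h·q'.
0.000000: (-1.400000, 0.900000); f=(2.118000, 1.418000) → (-0.722240, 1.353760)
0.320000: (-0.722240, 1.353760); f=(2.231158, 1.994563) → (-0.008269, 1.992020)
0.640000: (-0.008269, 1.992020); f=(2.555492, 2.829496) → (0.809488, 2.897459)
(p(0.96), q(0.96)) ≈ (0.8095, 2.8975)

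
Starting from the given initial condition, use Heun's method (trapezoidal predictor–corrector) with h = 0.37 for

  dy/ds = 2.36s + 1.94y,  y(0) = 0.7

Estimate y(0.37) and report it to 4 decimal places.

1.5443

Heun: k1 = f(s_n, y_n); k2 = f(s_n + h, y_n + h·k1); y_{n+1} = y_n + (h/2)·(k1 + k2).
s=0.000000, y=0.700000:
  k1 = f(0.000000, 0.700000) = 1.358000
  k2 = f(0.370000, 1.202460) = 3.205972
  y ← 0.700000 + (0.37/2)·(1.358000 + 3.205972) = 1.544335
y(0.37) ≈ 1.5443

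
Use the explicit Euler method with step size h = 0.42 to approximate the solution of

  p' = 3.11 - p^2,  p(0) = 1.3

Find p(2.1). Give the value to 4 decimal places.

Euler: p_{n+1} = p_n + h·f(t_n, p_n).
t=0.000000, p=1.300000: f=1.420000 → p ← 1.300000 + 0.42·1.420000 = 1.896400
t=0.420000, p=1.896400: f=-0.486333 → p ← 1.896400 + 0.42·(-0.486333) = 1.692140
t=0.840000, p=1.692140: f=0.246662 → p ← 1.692140 + 0.42·0.246662 = 1.795738
t=1.260000, p=1.795738: f=-0.114675 → p ← 1.795738 + 0.42·(-0.114675) = 1.747574
t=1.680000, p=1.747574: f=0.055983 → p ← 1.747574 + 0.42·0.055983 = 1.771088
p(2.1) ≈ 1.7711

1.7711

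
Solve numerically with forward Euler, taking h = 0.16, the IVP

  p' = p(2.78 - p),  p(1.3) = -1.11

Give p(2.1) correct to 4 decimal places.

Euler: p_{n+1} = p_n + h·f(x_n, p_n).
x=1.300000, p=-1.110000: f=-4.317900 → p ← -1.110000 + 0.16·(-4.317900) = -1.800864
x=1.460000, p=-1.800864: f=-8.249513 → p ← -1.800864 + 0.16·(-8.249513) = -3.120786
x=1.620000, p=-3.120786: f=-18.415091 → p ← -3.120786 + 0.16·(-18.415091) = -6.067201
x=1.780000, p=-6.067201: f=-53.677742 → p ← -6.067201 + 0.16·(-53.677742) = -14.655639
x=1.940000, p=-14.655639: f=-255.530443 → p ← -14.655639 + 0.16·(-255.530443) = -55.540510
p(2.1) ≈ -55.5405

-55.5405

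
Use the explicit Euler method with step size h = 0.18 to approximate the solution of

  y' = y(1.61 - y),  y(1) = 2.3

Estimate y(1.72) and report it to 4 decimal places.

Euler: y_{n+1} = y_n + h·f(x_n, y_n).
x=1.000000, y=2.300000: f=-1.587000 → y ← 2.300000 + 0.18·(-1.587000) = 2.014340
x=1.180000, y=2.014340: f=-0.814478 → y ← 2.014340 + 0.18·(-0.814478) = 1.867734
x=1.360000, y=1.867734: f=-0.481378 → y ← 1.867734 + 0.18·(-0.481378) = 1.781086
x=1.540000, y=1.781086: f=-0.304719 → y ← 1.781086 + 0.18·(-0.304719) = 1.726236
y(1.72) ≈ 1.7262

1.7262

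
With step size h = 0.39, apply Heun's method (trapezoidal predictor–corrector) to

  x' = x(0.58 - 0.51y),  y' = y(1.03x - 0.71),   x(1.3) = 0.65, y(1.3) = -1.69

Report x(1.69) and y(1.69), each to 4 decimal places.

1.1156, -1.7856

Heun on (x,y): k1 = f(t_n, state_n); k2 = f(t_n + h, state_n + h·k1); state_{n+1} = state_n + (h/2)·(k1 + k2).
1.300000: (0.650000, -1.690000)
  k1 = (0.937235, 0.068445)
  predictor → (1.015522, -1.663306)
  k2 = (1.450456, -0.558850)
  → (1.115600, -1.785629)
(x(1.69), y(1.69)) ≈ (1.1156, -1.7856)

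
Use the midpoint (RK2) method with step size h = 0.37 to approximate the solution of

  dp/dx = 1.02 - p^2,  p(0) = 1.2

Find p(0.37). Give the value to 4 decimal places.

1.1114

Midpoint: k1 = f(x_n, p_n); k2 = f(x_n + h/2, p_n + (h/2)·k1); p_{n+1} = p_n + h·k2.
x=0.000000, p=1.200000:
  k1 = f(0.000000, 1.200000) = -0.420000
  k2 = f(0.185000, 1.122300) = -0.239557
  p ← 1.200000 + 0.37·(-0.239557) = 1.111364
p(0.37) ≈ 1.1114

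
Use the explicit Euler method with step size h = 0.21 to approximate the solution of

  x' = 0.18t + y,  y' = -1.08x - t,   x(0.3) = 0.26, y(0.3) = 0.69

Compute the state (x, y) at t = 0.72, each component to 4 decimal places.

Euler on (x,y): x_{n+1} = x_n + h·x', y_{n+1} = y_n + h·y'.
0.300000: (0.260000, 0.690000); f=(0.744000, -0.580800) → (0.416240, 0.568032)
0.510000: (0.416240, 0.568032); f=(0.659832, -0.959539) → (0.554805, 0.366529)
(x(0.72), y(0.72)) ≈ (0.5548, 0.3665)

0.5548, 0.3665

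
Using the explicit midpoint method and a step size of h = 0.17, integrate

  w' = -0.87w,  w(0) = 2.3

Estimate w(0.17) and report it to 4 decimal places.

Midpoint: k1 = f(t_n, w_n); k2 = f(t_n + h/2, w_n + (h/2)·k1); w_{n+1} = w_n + h·k2.
t=0.000000, w=2.300000:
  k1 = f(0.000000, 2.300000) = -2.001000
  k2 = f(0.085000, 2.129915) = -1.853026
  w ← 2.300000 + 0.17·(-1.853026) = 1.984986
w(0.17) ≈ 1.9850

1.9850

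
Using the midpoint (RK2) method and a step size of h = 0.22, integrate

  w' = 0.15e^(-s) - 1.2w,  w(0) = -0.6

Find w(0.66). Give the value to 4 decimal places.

-0.2280

Midpoint: k1 = f(s_n, w_n); k2 = f(s_n + h/2, w_n + (h/2)·k1); w_{n+1} = w_n + h·k2.
s=0.000000, w=-0.600000:
  k1 = f(0.000000, -0.600000) = 0.870000
  k2 = f(0.110000, -0.504300) = 0.739535
  w ← -0.600000 + 0.22·0.739535 = -0.437302
s=0.220000, w=-0.437302:
  k1 = f(0.220000, -0.437302) = 0.645141
  k2 = f(0.330000, -0.366337) = 0.547443
  w ← -0.437302 + 0.22·0.547443 = -0.316865
s=0.440000, w=-0.316865:
  k1 = f(0.440000, -0.316865) = 0.476843
  k2 = f(0.550000, -0.264412) = 0.403837
  w ← -0.316865 + 0.22·0.403837 = -0.228021
w(0.66) ≈ -0.2280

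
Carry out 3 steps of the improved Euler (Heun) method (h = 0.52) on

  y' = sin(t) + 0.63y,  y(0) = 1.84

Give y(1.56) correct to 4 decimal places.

Heun: k1 = f(t_n, y_n); k2 = f(t_n + h, y_n + h·k1); y_{n+1} = y_n + (h/2)·(k1 + k2).
t=0.000000, y=1.840000:
  k1 = f(0.000000, 1.840000) = 1.159200
  k2 = f(0.520000, 2.442784) = 2.035834
  y ← 1.840000 + (0.52/2)·(1.159200 + 2.035834) = 2.670709
t=0.520000, y=2.670709:
  k1 = f(0.520000, 2.670709) = 2.179427
  k2 = f(1.040000, 3.804011) = 3.258931
  y ← 2.670709 + (0.52/2)·(2.179427 + 3.258931) = 4.084682
t=1.040000, y=4.084682:
  k1 = f(1.040000, 4.084682) = 3.435754
  k2 = f(1.560000, 5.871274) = 4.698844
  y ← 4.084682 + (0.52/2)·(3.435754 + 4.698844) = 6.199677
y(1.56) ≈ 6.1997

6.1997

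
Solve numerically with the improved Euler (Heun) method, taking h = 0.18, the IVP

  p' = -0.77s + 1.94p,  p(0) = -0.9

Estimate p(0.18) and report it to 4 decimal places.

Heun: k1 = f(s_n, p_n); k2 = f(s_n + h, p_n + h·k1); p_{n+1} = p_n + (h/2)·(k1 + k2).
s=0.000000, p=-0.900000:
  k1 = f(0.000000, -0.900000) = -1.746000
  k2 = f(0.180000, -1.214280) = -2.494303
  p ← -0.900000 + (0.18/2)·(-1.746000 + (-2.494303)) = -1.281627
p(0.18) ≈ -1.2816

-1.2816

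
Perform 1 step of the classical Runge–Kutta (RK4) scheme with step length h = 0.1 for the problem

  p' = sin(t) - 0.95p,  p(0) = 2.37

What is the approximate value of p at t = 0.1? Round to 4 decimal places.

2.1601

RK4: k1 = f(t_n, p_n); k2 = f(t_n + h/2, p_n + (h/2)·k1); k3 = f(t_n + h/2, p_n + (h/2)·k2); k4 = f(t_n + h, p_n + h·k3); p_{n+1} = p_n + (h/6)·(k1 + 2k2 + 2k3 + k4).
t=0.000000, p=2.370000:
  k1 = f(0.000000, 2.370000) = -2.251500
  k2 = f(0.050000, 2.257425) = -2.094575
  k3 = f(0.050000, 2.265271) = -2.102029
  k4 = f(0.100000, 2.159797) = -1.951974
  p ← 2.370000 + (0.1/6)·(k1 + 2k2 + 2k3 + k4) = 2.160055
p(0.1) ≈ 2.1601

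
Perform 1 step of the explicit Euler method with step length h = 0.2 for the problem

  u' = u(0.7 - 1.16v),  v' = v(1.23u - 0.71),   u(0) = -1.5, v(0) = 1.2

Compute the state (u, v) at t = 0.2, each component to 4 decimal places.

-1.2924, 0.5868

Euler on (u,v): u_{n+1} = u_n + h·u', v_{n+1} = v_n + h·v'.
0.000000: (-1.500000, 1.200000); f=(1.038000, -3.066000) → (-1.292400, 0.586800)
(u(0.2), v(0.2)) ≈ (-1.2924, 0.5868)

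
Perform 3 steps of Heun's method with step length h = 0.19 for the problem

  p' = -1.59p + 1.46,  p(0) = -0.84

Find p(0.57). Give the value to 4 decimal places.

0.1955

Heun: k1 = f(s_n, p_n); k2 = f(s_n + h, p_n + h·k1); p_{n+1} = p_n + (h/2)·(k1 + k2).
s=0.000000, p=-0.840000:
  k1 = f(0.000000, -0.840000) = 2.795600
  k2 = f(0.190000, -0.308836) = 1.951049
  p ← -0.840000 + (0.19/2)·(2.795600 + 1.951049) = -0.389068
s=0.190000, p=-0.389068:
  k1 = f(0.190000, -0.389068) = 2.078619
  k2 = f(0.380000, 0.005869) = 1.450668
  p ← -0.389068 + (0.19/2)·(2.078619 + 1.450668) = -0.053786
s=0.380000, p=-0.053786:
  k1 = f(0.380000, -0.053786) = 1.545520
  k2 = f(0.570000, 0.239863) = 1.078618
  p ← -0.053786 + (0.19/2)·(1.545520 + 1.078618) = 0.195507
p(0.57) ≈ 0.1955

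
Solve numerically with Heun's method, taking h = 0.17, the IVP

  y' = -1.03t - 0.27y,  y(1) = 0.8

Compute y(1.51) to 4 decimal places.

Heun: k1 = f(t_n, y_n); k2 = f(t_n + h, y_n + h·k1); y_{n+1} = y_n + (h/2)·(k1 + k2).
t=1.000000, y=0.800000:
  k1 = f(1.000000, 0.800000) = -1.246000
  k2 = f(1.170000, 0.588180) = -1.363909
  y ← 0.800000 + (0.17/2)·(-1.246000 + (-1.363909)) = 0.578158
t=1.170000, y=0.578158:
  k1 = f(1.170000, 0.578158) = -1.361203
  k2 = f(1.340000, 0.346753) = -1.473823
  y ← 0.578158 + (0.17/2)·(-1.361203 + (-1.473823)) = 0.337181
t=1.340000, y=0.337181:
  k1 = f(1.340000, 0.337181) = -1.471239
  k2 = f(1.510000, 0.087070) = -1.578809
  y ← 0.337181 + (0.17/2)·(-1.471239 + (-1.578809)) = 0.077927
y(1.51) ≈ 0.0779

0.0779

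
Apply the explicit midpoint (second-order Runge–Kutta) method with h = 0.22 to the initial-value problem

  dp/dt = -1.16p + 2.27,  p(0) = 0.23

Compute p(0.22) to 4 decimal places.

0.6145

Midpoint: k1 = f(t_n, p_n); k2 = f(t_n + h/2, p_n + (h/2)·k1); p_{n+1} = p_n + h·k2.
t=0.000000, p=0.230000:
  k1 = f(0.000000, 0.230000) = 2.003200
  k2 = f(0.110000, 0.450352) = 1.747592
  p ← 0.230000 + 0.22·1.747592 = 0.614470
p(0.22) ≈ 0.6145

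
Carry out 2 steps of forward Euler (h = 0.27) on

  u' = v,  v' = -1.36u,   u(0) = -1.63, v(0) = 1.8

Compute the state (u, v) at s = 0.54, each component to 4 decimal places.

-0.4964, 2.8186

Euler on (u,v): u_{n+1} = u_n + h·u', v_{n+1} = v_n + h·v'.
0.000000: (-1.630000, 1.800000); f=(1.800000, 2.216800) → (-1.144000, 2.398536)
0.270000: (-1.144000, 2.398536); f=(2.398536, 1.555840) → (-0.496395, 2.818613)
(u(0.54), v(0.54)) ≈ (-0.4964, 2.8186)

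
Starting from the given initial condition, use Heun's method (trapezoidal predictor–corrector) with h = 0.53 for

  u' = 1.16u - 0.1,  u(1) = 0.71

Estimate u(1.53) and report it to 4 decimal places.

Heun: k1 = f(x_n, u_n); k2 = f(x_n + h, u_n + h·k1); u_{n+1} = u_n + (h/2)·(k1 + k2).
x=1.000000, u=0.710000:
  k1 = f(1.000000, 0.710000) = 0.723600
  k2 = f(1.530000, 1.093508) = 1.168469
  u ← 0.710000 + (0.53/2)·(0.723600 + 1.168469) = 1.211398
u(1.53) ≈ 1.2114

1.2114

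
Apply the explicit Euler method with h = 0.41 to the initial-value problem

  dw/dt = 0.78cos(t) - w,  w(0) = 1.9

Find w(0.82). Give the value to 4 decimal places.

1.1434

Euler: w_{n+1} = w_n + h·f(t_n, w_n).
t=0.000000, w=1.900000: f=-1.120000 → w ← 1.900000 + 0.41·(-1.120000) = 1.440800
t=0.410000, w=1.440800: f=-0.725446 → w ← 1.440800 + 0.41·(-0.725446) = 1.143367
w(0.82) ≈ 1.1434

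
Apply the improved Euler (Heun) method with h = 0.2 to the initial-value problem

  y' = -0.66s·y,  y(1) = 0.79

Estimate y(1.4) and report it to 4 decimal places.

0.5763

Heun: k1 = f(s_n, y_n); k2 = f(s_n + h, y_n + h·k1); y_{n+1} = y_n + (h/2)·(k1 + k2).
s=1.000000, y=0.790000:
  k1 = f(1.000000, 0.790000) = -0.521400
  k2 = f(1.200000, 0.685720) = -0.543090
  y ← 0.790000 + (0.2/2)·(-0.521400 + (-0.543090)) = 0.683551
s=1.200000, y=0.683551:
  k1 = f(1.200000, 0.683551) = -0.541372
  k2 = f(1.400000, 0.575277) = -0.531555
  y ← 0.683551 + (0.2/2)·(-0.541372 + (-0.531555)) = 0.576258
y(1.4) ≈ 0.5763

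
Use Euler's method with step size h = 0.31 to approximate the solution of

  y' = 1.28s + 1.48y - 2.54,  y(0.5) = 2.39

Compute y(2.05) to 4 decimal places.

10.5279

Euler: y_{n+1} = y_n + h·f(s_n, y_n).
s=0.500000, y=2.390000: f=1.637200 → y ← 2.390000 + 0.31·1.637200 = 2.897532
s=0.810000, y=2.897532: f=2.785147 → y ← 2.897532 + 0.31·2.785147 = 3.760928
s=1.120000, y=3.760928: f=4.459773 → y ← 3.760928 + 0.31·4.459773 = 5.143457
s=1.430000, y=5.143457: f=6.902717 → y ← 5.143457 + 0.31·6.902717 = 7.283300
s=1.740000, y=7.283300: f=10.466483 → y ← 7.283300 + 0.31·10.466483 = 10.527909
y(2.05) ≈ 10.5279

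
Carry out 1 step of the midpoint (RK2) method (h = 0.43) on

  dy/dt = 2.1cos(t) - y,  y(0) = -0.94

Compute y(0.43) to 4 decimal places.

0.0654

Midpoint: k1 = f(t_n, y_n); k2 = f(t_n + h/2, y_n + (h/2)·k1); y_{n+1} = y_n + h·k2.
t=0.000000, y=-0.940000:
  k1 = f(0.000000, -0.940000) = 3.040000
  k2 = f(0.215000, -0.286400) = 2.338050
  y ← -0.940000 + 0.43·2.338050 = 0.065362
y(0.43) ≈ 0.0654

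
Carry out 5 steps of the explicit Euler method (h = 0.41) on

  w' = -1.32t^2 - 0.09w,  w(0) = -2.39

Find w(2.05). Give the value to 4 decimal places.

Euler: w_{n+1} = w_n + h·f(t_n, w_n).
t=0.000000, w=-2.390000: f=0.215100 → w ← -2.390000 + 0.41·0.215100 = -2.301809
t=0.410000, w=-2.301809: f=-0.014729 → w ← -2.301809 + 0.41·(-0.014729) = -2.307848
t=0.820000, w=-2.307848: f=-0.679862 → w ← -2.307848 + 0.41·(-0.679862) = -2.586591
t=1.230000, w=-2.586591: f=-1.764235 → w ← -2.586591 + 0.41·(-1.764235) = -3.309928
t=1.640000, w=-3.309928: f=-3.252379 → w ← -3.309928 + 0.41·(-3.252379) = -4.643403
w(2.05) ≈ -4.6434

-4.6434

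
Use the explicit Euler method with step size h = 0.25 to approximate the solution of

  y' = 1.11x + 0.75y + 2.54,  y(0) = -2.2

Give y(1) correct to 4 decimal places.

-0.5562

Euler: y_{n+1} = y_n + h·f(x_n, y_n).
x=0.000000, y=-2.200000: f=0.890000 → y ← -2.200000 + 0.25·0.890000 = -1.977500
x=0.250000, y=-1.977500: f=1.334375 → y ← -1.977500 + 0.25·1.334375 = -1.643906
x=0.500000, y=-1.643906: f=1.862070 → y ← -1.643906 + 0.25·1.862070 = -1.178389
x=0.750000, y=-1.178389: f=2.488708 → y ← -1.178389 + 0.25·2.488708 = -0.556212
y(1) ≈ -0.5562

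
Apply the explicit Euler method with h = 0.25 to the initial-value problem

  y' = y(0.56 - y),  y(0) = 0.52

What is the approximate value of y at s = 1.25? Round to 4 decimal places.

0.5403

Euler: y_{n+1} = y_n + h·f(s_n, y_n).
s=0.000000, y=0.520000: f=0.020800 → y ← 0.520000 + 0.25·0.020800 = 0.525200
s=0.250000, y=0.525200: f=0.018277 → y ← 0.525200 + 0.25·0.018277 = 0.529769
s=0.500000, y=0.529769: f=0.016015 → y ← 0.529769 + 0.25·0.016015 = 0.533773
s=0.750000, y=0.533773: f=0.013999 → y ← 0.533773 + 0.25·0.013999 = 0.537273
s=1.000000, y=0.537273: f=0.012211 → y ← 0.537273 + 0.25·0.012211 = 0.540326
y(1.25) ≈ 0.5403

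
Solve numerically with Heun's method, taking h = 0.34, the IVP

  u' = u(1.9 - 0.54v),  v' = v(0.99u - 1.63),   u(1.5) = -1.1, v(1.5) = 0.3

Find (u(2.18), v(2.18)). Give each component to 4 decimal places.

Heun on (u,v): k1 = f(s_n, state_n); k2 = f(s_n + h, state_n + h·k1); state_{n+1} = state_n + (h/2)·(k1 + k2).
1.500000: (-1.100000, 0.300000)
  k1 = (-1.911800, -0.815700)
  predictor → (-1.750012, 0.022662)
  k2 = (-3.303607, -0.076201)
  → (-1.986619, 0.148377)
1.840000: (-1.986619, 0.148377)
  k1 = (-3.615402, -0.533675)
  predictor → (-3.215856, -0.033073)
  k2 = (-6.167559, 0.159201)
  → (-3.649722, 0.084716)
(u(2.18), v(2.18)) ≈ (-3.6497, 0.0847)

-3.6497, 0.0847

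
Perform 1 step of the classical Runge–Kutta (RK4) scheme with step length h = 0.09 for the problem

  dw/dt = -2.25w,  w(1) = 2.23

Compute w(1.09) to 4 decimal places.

1.8212

RK4: k1 = f(t_n, w_n); k2 = f(t_n + h/2, w_n + (h/2)·k1); k3 = f(t_n + h/2, w_n + (h/2)·k2); k4 = f(t_n + h, w_n + h·k3); w_{n+1} = w_n + (h/6)·(k1 + 2k2 + 2k3 + k4).
t=1.000000, w=2.230000:
  k1 = f(1.000000, 2.230000) = -5.017500
  k2 = f(1.045000, 2.004212) = -4.509478
  k3 = f(1.045000, 2.027073) = -4.560915
  k4 = f(1.090000, 1.819518) = -4.093915
  w ← 2.230000 + (0.09/6)·(k1 + 2k2 + 2k3 + k4) = 1.821217
w(1.09) ≈ 1.8212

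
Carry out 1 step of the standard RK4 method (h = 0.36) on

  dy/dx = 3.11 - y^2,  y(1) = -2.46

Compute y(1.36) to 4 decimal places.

-6.2529

RK4: k1 = f(x_n, y_n); k2 = f(x_n + h/2, y_n + (h/2)·k1); k3 = f(x_n + h/2, y_n + (h/2)·k2); k4 = f(x_n + h, y_n + h·k3); y_{n+1} = y_n + (h/6)·(k1 + 2k2 + 2k3 + k4).
x=1.000000, y=-2.460000:
  k1 = f(1.000000, -2.460000) = -2.941600
  k2 = f(1.180000, -2.989488) = -5.827039
  k3 = f(1.180000, -3.508867) = -9.202147
  k4 = f(1.360000, -5.772773) = -30.214908
  y ← -2.460000 + (0.36/6)·(k1 + 2k2 + 2k3 + k4) = -6.252893
y(1.36) ≈ -6.2529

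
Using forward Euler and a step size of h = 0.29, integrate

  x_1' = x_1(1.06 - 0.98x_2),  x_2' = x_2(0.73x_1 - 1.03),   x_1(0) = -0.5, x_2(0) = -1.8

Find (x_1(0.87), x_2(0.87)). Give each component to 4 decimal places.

Euler on (x_1,x_2): x_1_{n+1} = x_1_n + h·x_1', x_2_{n+1} = x_2_n + h·x_2'.
0.000000: (-0.500000, -1.800000); f=(-1.412000, 2.511000) → (-0.909480, -1.071810)
0.290000: (-0.909480, -1.071810); f=(-1.919343, 1.815561) → (-1.466089, -0.545297)
0.580000: (-1.466089, -0.545297); f=(-2.337520, 1.145258) → (-2.143970, -0.213172)
(x_1(0.87), x_2(0.87)) ≈ (-2.1440, -0.2132)

-2.1440, -0.2132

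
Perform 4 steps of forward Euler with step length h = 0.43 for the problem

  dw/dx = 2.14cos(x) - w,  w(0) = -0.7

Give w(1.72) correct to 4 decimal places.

0.9655

Euler: w_{n+1} = w_n + h·f(x_n, w_n).
x=0.000000, w=-0.700000: f=2.840000 → w ← -0.700000 + 0.43·2.840000 = 0.521200
x=0.430000, w=0.521200: f=1.423987 → w ← 0.521200 + 0.43·1.423987 = 1.133514
x=0.860000, w=1.133514: f=0.262702 → w ← 1.133514 + 0.43·0.262702 = 1.246476
x=1.290000, w=1.246476: f=-0.653437 → w ← 1.246476 + 0.43·(-0.653437) = 0.965498
w(1.72) ≈ 0.9655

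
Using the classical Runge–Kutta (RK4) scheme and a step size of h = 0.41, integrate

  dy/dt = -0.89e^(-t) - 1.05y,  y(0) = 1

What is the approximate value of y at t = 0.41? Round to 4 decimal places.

RK4: k1 = f(t_n, y_n); k2 = f(t_n + h/2, y_n + (h/2)·k1); k3 = f(t_n + h/2, y_n + (h/2)·k2); k4 = f(t_n + h, y_n + h·k3); y_{n+1} = y_n + (h/6)·(k1 + 2k2 + 2k3 + k4).
t=0.000000, y=1.000000:
  k1 = f(0.000000, 1.000000) = -1.940000
  k2 = f(0.205000, 0.602300) = -1.357451
  k3 = f(0.205000, 0.721723) = -1.482845
  k4 = f(0.410000, 0.392034) = -1.002284
  y ← 1.000000 + (0.41/6)·(k1 + 2k2 + 2k3 + k4) = 0.410770
y(0.41) ≈ 0.4108

0.4108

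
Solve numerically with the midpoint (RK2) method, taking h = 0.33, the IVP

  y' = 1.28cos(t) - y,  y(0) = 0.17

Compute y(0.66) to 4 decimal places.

0.6463

Midpoint: k1 = f(t_n, y_n); k2 = f(t_n + h/2, y_n + (h/2)·k1); y_{n+1} = y_n + h·k2.
t=0.000000, y=0.170000:
  k1 = f(0.000000, 0.170000) = 1.110000
  k2 = f(0.165000, 0.353150) = 0.909465
  y ← 0.170000 + 0.33·0.909465 = 0.470124
t=0.330000, y=0.470124:
  k1 = f(0.330000, 0.470124) = 0.740811
  k2 = f(0.495000, 0.592357) = 0.534003
  y ← 0.470124 + 0.33·0.534003 = 0.646344
y(0.66) ≈ 0.6463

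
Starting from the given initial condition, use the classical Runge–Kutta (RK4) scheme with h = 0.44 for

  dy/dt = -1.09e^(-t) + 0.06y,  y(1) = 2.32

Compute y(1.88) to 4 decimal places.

2.2039

RK4: k1 = f(t_n, y_n); k2 = f(t_n + h/2, y_n + (h/2)·k1); k3 = f(t_n + h/2, y_n + (h/2)·k2); k4 = f(t_n + h, y_n + h·k3); y_{n+1} = y_n + (h/6)·(k1 + 2k2 + 2k3 + k4).
t=1.000000, y=2.320000:
  k1 = f(1.000000, 2.320000) = -0.261789
  k2 = f(1.220000, 2.262407) = -0.186056
  k3 = f(1.220000, 2.279068) = -0.185057
  k4 = f(1.440000, 2.238575) = -0.123937
  y ← 2.320000 + (0.44/6)·(k1 + 2k2 + 2k3 + k4) = 2.237284
t=1.440000, y=2.237284:
  k1 = f(1.440000, 2.237284) = -0.124014
  k2 = f(1.660000, 2.210000) = -0.074651
  k3 = f(1.660000, 2.220860) = -0.074000
  k4 = f(1.880000, 2.204724) = -0.034040
  y ← 2.237284 + (0.44/6)·(k1 + 2k2 + 2k3 + k4) = 2.203891
y(1.88) ≈ 2.2039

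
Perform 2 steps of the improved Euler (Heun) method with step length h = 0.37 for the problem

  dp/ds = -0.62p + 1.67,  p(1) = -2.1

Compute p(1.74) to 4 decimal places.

Heun: k1 = f(s_n, p_n); k2 = f(s_n + h, p_n + h·k1); p_{n+1} = p_n + (h/2)·(k1 + k2).
s=1.000000, p=-2.100000:
  k1 = f(1.000000, -2.100000) = 2.972000
  k2 = f(1.370000, -1.000360) = 2.290223
  p ← -2.100000 + (0.37/2)·(2.972000 + 2.290223) = -1.126489
s=1.370000, p=-1.126489:
  k1 = f(1.370000, -1.126489) = 2.368423
  k2 = f(1.740000, -0.250172) = 1.825107
  p ← -1.126489 + (0.37/2)·(2.368423 + 1.825107) = -0.350686
p(1.74) ≈ -0.3507

-0.3507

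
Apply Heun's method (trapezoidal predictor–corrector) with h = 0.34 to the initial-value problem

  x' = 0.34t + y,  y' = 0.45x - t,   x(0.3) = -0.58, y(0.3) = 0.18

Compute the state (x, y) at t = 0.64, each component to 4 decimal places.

Heun on (x,y): k1 = f(t_n, state_n); k2 = f(t_n + h, state_n + h·k1); state_{n+1} = state_n + (h/2)·(k1 + k2).
0.300000: (-0.580000, 0.180000)
  k1 = (0.282000, -0.561000)
  predictor → (-0.484120, -0.010740)
  k2 = (0.206860, -0.857854)
  → (-0.496894, -0.061205)
(x(0.64), y(0.64)) ≈ (-0.4969, -0.0612)

-0.4969, -0.0612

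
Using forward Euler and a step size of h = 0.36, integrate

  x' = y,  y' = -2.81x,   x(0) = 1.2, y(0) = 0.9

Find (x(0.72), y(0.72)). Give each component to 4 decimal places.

1.4110, -1.8556

Euler on (x,y): x_{n+1} = x_n + h·x', y_{n+1} = y_n + h·y'.
0.000000: (1.200000, 0.900000); f=(0.900000, -3.372000) → (1.524000, -0.313920)
0.360000: (1.524000, -0.313920); f=(-0.313920, -4.282440) → (1.410989, -1.855598)
(x(0.72), y(0.72)) ≈ (1.4110, -1.8556)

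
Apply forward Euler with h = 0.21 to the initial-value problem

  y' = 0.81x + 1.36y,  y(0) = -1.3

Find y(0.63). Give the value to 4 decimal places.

Euler: y_{n+1} = y_n + h·f(x_n, y_n).
x=0.000000, y=-1.300000: f=-1.768000 → y ← -1.300000 + 0.21·(-1.768000) = -1.671280
x=0.210000, y=-1.671280: f=-2.102841 → y ← -1.671280 + 0.21·(-2.102841) = -2.112877
x=0.420000, y=-2.112877: f=-2.533312 → y ← -2.112877 + 0.21·(-2.533312) = -2.644872
y(0.63) ≈ -2.6449

-2.6449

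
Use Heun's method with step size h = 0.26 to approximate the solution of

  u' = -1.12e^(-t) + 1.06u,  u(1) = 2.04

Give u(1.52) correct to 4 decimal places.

3.2915

Heun: k1 = f(t_n, u_n); k2 = f(t_n + h, u_n + h·k1); u_{n+1} = u_n + (h/2)·(k1 + k2).
t=1.000000, u=2.040000:
  k1 = f(1.000000, 2.040000) = 1.750375
  k2 = f(1.260000, 2.495098) = 2.327111
  u ← 2.040000 + (0.26/2)·(1.750375 + 2.327111) = 2.570073
t=1.260000, u=2.570073:
  k1 = f(1.260000, 2.570073) = 2.406585
  k2 = f(1.520000, 3.195785) = 3.142575
  u ← 2.570073 + (0.26/2)·(2.406585 + 3.142575) = 3.291464
u(1.52) ≈ 3.2915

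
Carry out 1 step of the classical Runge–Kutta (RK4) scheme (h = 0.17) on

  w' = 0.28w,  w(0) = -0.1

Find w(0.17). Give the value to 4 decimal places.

RK4: k1 = f(x_n, w_n); k2 = f(x_n + h/2, w_n + (h/2)·k1); k3 = f(x_n + h/2, w_n + (h/2)·k2); k4 = f(x_n + h, w_n + h·k3); w_{n+1} = w_n + (h/6)·(k1 + 2k2 + 2k3 + k4).
x=0.000000, w=-0.100000:
  k1 = f(0.000000, -0.100000) = -0.028000
  k2 = f(0.085000, -0.102380) = -0.028666
  k3 = f(0.085000, -0.102437) = -0.028682
  k4 = f(0.170000, -0.104876) = -0.029365
  w ← -0.100000 + (0.17/6)·(k1 + 2k2 + 2k3 + k4) = -0.104875
w(0.17) ≈ -0.1049

-0.1049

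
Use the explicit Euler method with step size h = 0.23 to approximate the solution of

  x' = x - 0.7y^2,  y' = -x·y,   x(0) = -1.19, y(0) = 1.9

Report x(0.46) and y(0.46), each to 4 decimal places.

Euler on (x,y): x_{n+1} = x_n + h·x', y_{n+1} = y_n + h·y'.
0.000000: (-1.190000, 1.900000); f=(-3.717000, 2.261000) → (-2.044910, 2.420030)
0.230000: (-2.044910, 2.420030); f=(-6.144492, 4.948744) → (-3.458143, 3.558241)
(x(0.46), y(0.46)) ≈ (-3.4581, 3.5582)

-3.4581, 3.5582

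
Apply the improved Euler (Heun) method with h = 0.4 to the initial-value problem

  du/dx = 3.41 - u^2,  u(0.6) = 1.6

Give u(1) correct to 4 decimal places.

1.6993

Heun: k1 = f(x_n, u_n); k2 = f(x_n + h, u_n + h·k1); u_{n+1} = u_n + (h/2)·(k1 + k2).
x=0.600000, u=1.600000:
  k1 = f(0.600000, 1.600000) = 0.850000
  k2 = f(1.000000, 1.940000) = -0.353600
  u ← 1.600000 + (0.4/2)·(0.850000 + (-0.353600)) = 1.699280
u(1) ≈ 1.6993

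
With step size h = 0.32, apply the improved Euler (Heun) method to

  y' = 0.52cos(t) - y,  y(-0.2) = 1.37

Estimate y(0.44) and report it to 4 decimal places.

Heun: k1 = f(t_n, y_n); k2 = f(t_n + h, y_n + h·k1); y_{n+1} = y_n + (h/2)·(k1 + k2).
t=-0.200000, y=1.370000:
  k1 = f(-0.200000, 1.370000) = -0.860365
  k2 = f(0.120000, 1.094683) = -0.578423
  y ← 1.370000 + (0.32/2)·(-0.860365 + (-0.578423)) = 1.139794
t=0.120000, y=1.139794:
  k1 = f(0.120000, 1.139794) = -0.623533
  k2 = f(0.440000, 0.940263) = -0.469792
  y ← 1.139794 + (0.32/2)·(-0.623533 + (-0.469792)) = 0.964862
y(0.44) ≈ 0.9649

0.9649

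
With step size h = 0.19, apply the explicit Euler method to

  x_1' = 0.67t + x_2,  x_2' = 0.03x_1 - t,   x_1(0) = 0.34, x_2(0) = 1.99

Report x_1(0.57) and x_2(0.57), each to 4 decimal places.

1.5415, 1.8941

Euler on (x_1,x_2): x_1_{n+1} = x_1_n + h·x_1', x_2_{n+1} = x_2_n + h·x_2'.
0.000000: (0.340000, 1.990000); f=(1.990000, 0.010200) → (0.718100, 1.991938)
0.190000: (0.718100, 1.991938); f=(2.119238, -0.168457) → (1.120755, 1.959931)
0.380000: (1.120755, 1.959931); f=(2.214531, -0.346377) → (1.541516, 1.894119)
(x_1(0.57), x_2(0.57)) ≈ (1.5415, 1.8941)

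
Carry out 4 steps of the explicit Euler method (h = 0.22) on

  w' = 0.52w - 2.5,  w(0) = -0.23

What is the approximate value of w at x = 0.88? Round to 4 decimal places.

-2.9619

Euler: w_{n+1} = w_n + h·f(x_n, w_n).
x=0.000000, w=-0.230000: f=-2.619600 → w ← -0.230000 + 0.22·(-2.619600) = -0.806312
x=0.220000, w=-0.806312: f=-2.919282 → w ← -0.806312 + 0.22·(-2.919282) = -1.448554
x=0.440000, w=-1.448554: f=-3.253248 → w ← -1.448554 + 0.22·(-3.253248) = -2.164269
x=0.660000, w=-2.164269: f=-3.625420 → w ← -2.164269 + 0.22·(-3.625420) = -2.961861
w(0.88) ≈ -2.9619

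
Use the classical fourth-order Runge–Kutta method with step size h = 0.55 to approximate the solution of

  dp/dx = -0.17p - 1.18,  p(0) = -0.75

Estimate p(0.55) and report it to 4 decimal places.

RK4: k1 = f(x_n, p_n); k2 = f(x_n + h/2, p_n + (h/2)·k1); k3 = f(x_n + h/2, p_n + (h/2)·k2); k4 = f(x_n + h, p_n + h·k3); p_{n+1} = p_n + (h/6)·(k1 + 2k2 + 2k3 + k4).
x=0.000000, p=-0.750000:
  k1 = f(0.000000, -0.750000) = -1.052500
  k2 = f(0.275000, -1.039438) = -1.003296
  k3 = f(0.275000, -1.025906) = -1.005596
  k4 = f(0.550000, -1.303078) = -0.958477
  p ← -0.750000 + (0.55/6)·(k1 + 2k2 + 2k3 + k4) = -1.302636
p(0.55) ≈ -1.3026

-1.3026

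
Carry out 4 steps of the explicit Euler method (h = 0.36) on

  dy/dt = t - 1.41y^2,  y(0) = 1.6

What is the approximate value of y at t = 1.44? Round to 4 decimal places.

0.7933

Euler: y_{n+1} = y_n + h·f(t_n, y_n).
t=0.000000, y=1.600000: f=-3.609600 → y ← 1.600000 + 0.36·(-3.609600) = 0.300544
t=0.360000, y=0.300544: f=0.232639 → y ← 0.300544 + 0.36·0.232639 = 0.384294
t=0.720000, y=0.384294: f=0.511768 → y ← 0.384294 + 0.36·0.511768 = 0.568531
t=1.080000, y=0.568531: f=0.624250 → y ← 0.568531 + 0.36·0.624250 = 0.793261
y(1.44) ≈ 0.7933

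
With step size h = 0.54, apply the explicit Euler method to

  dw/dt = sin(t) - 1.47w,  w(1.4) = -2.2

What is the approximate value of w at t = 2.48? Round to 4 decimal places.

0.5198

Euler: w_{n+1} = w_n + h·f(t_n, w_n).
t=1.400000, w=-2.200000: f=4.219450 → w ← -2.200000 + 0.54·4.219450 = 0.078503
t=1.940000, w=0.078503: f=0.817216 → w ← 0.078503 + 0.54·0.817216 = 0.519799
w(2.48) ≈ 0.5198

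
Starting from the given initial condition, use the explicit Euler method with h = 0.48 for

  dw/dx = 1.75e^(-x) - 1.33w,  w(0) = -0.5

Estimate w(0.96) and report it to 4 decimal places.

0.7581

Euler: w_{n+1} = w_n + h·f(x_n, w_n).
x=0.000000, w=-0.500000: f=2.415000 → w ← -0.500000 + 0.48·2.415000 = 0.659200
x=0.480000, w=0.659200: f=0.206135 → w ← 0.659200 + 0.48·0.206135 = 0.758145
w(0.96) ≈ 0.7581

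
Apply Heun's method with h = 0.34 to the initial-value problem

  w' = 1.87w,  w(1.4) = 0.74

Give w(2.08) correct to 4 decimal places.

Heun: k1 = f(x_n, w_n); k2 = f(x_n + h, w_n + h·k1); w_{n+1} = w_n + (h/2)·(k1 + k2).
x=1.400000, w=0.740000:
  k1 = f(1.400000, 0.740000) = 1.383800
  k2 = f(1.740000, 1.210492) = 2.263620
  w ← 0.740000 + (0.34/2)·(1.383800 + 2.263620) = 1.360061
x=1.740000, w=1.360061:
  k1 = f(1.740000, 1.360061) = 2.543315
  k2 = f(2.080000, 2.224788) = 4.160354
  w ← 1.360061 + (0.34/2)·(2.543315 + 4.160354) = 2.499685
w(2.08) ≈ 2.4997

2.4997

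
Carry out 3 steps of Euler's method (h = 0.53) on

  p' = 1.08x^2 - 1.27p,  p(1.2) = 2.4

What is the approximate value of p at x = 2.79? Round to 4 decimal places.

Euler: p_{n+1} = p_n + h·f(x_n, p_n).
x=1.200000, p=2.400000: f=-1.492800 → p ← 2.400000 + 0.53·(-1.492800) = 1.608816
x=1.730000, p=1.608816: f=1.189136 → p ← 1.608816 + 0.53·1.189136 = 2.239058
x=2.260000, p=2.239058: f=2.672604 → p ← 2.239058 + 0.53·2.672604 = 3.655538
p(2.79) ≈ 3.6555

3.6555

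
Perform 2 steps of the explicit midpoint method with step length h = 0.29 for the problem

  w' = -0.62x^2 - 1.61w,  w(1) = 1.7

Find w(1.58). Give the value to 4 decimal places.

0.2761

Midpoint: k1 = f(x_n, w_n); k2 = f(x_n + h/2, w_n + (h/2)·k1); w_{n+1} = w_n + h·k2.
x=1.000000, w=1.700000:
  k1 = f(1.000000, 1.700000) = -3.357000
  k2 = f(1.145000, 1.213235) = -2.766144
  w ← 1.700000 + 0.29·(-2.766144) = 0.897818
x=1.290000, w=0.897818:
  k1 = f(1.290000, 0.897818) = -2.477229
  k2 = f(1.435000, 0.538620) = -2.143898
  w ← 0.897818 + 0.29·(-2.143898) = 0.276088
w(1.58) ≈ 0.2761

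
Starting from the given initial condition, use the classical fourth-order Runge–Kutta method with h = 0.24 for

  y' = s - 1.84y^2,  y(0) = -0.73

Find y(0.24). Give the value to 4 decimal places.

-1.0381

RK4: k1 = f(s_n, y_n); k2 = f(s_n + h/2, y_n + (h/2)·k1); k3 = f(s_n + h/2, y_n + (h/2)·k2); k4 = f(s_n + h, y_n + h·k3); y_{n+1} = y_n + (h/6)·(k1 + 2k2 + 2k3 + k4).
s=0.000000, y=-0.730000:
  k1 = f(0.000000, -0.730000) = -0.980536
  k2 = f(0.120000, -0.847664) = -1.202104
  k3 = f(0.120000, -0.874252) = -1.286344
  k4 = f(0.240000, -1.038723) = -1.745258
  y ← -0.730000 + (0.24/6)·(k1 + 2k2 + 2k3 + k4) = -1.038108
y(0.24) ≈ -1.0381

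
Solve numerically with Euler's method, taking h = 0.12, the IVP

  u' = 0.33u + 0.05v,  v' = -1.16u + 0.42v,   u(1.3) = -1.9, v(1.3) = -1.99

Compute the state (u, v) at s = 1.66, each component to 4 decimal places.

-2.1689, -1.4348

Euler on (u,v): u_{n+1} = u_n + h·u', v_{n+1} = v_n + h·v'.
1.300000: (-1.900000, -1.990000); f=(-0.726500, 1.368200) → (-1.987180, -1.825816)
1.420000: (-1.987180, -1.825816); f=(-0.747060, 1.538286) → (-2.076827, -1.641222)
1.540000: (-2.076827, -1.641222); f=(-0.767414, 1.719806) → (-2.168917, -1.434845)
(u(1.66), v(1.66)) ≈ (-2.1689, -1.4348)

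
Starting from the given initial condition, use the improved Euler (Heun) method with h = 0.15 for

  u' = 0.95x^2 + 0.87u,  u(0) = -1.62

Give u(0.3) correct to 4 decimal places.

Heun: k1 = f(x_n, u_n); k2 = f(x_n + h, u_n + h·k1); u_{n+1} = u_n + (h/2)·(k1 + k2).
x=0.000000, u=-1.620000:
  k1 = f(0.000000, -1.620000) = -1.409400
  k2 = f(0.150000, -1.831410) = -1.571952
  u ← -1.620000 + (0.15/2)·(-1.409400 + (-1.571952)) = -1.843601
x=0.150000, u=-1.843601:
  k1 = f(0.150000, -1.843601) = -1.582558
  k2 = f(0.300000, -2.080985) = -1.724957
  u ← -1.843601 + (0.15/2)·(-1.582558 + (-1.724957)) = -2.091665
u(0.3) ≈ -2.0917

-2.0917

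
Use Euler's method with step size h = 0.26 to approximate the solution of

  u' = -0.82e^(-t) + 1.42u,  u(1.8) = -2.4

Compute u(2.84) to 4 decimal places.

-8.6211

Euler: u_{n+1} = u_n + h·f(t_n, u_n).
t=1.800000, u=-2.400000: f=-3.543545 → u ← -2.400000 + 0.26·(-3.543545) = -3.321322
t=2.060000, u=-3.321322: f=-4.820789 → u ← -3.321322 + 0.26·(-4.820789) = -4.574727
t=2.320000, u=-4.574727: f=-6.576697 → u ← -4.574727 + 0.26·(-6.576697) = -6.284668
t=2.580000, u=-6.284668: f=-8.986363 → u ← -6.284668 + 0.26·(-8.986363) = -8.621122
u(2.84) ≈ -8.6211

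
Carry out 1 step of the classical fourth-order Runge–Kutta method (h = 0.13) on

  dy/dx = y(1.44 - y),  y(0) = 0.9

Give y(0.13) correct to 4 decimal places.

RK4: k1 = f(x_n, y_n); k2 = f(x_n + h/2, y_n + (h/2)·k1); k3 = f(x_n + h/2, y_n + (h/2)·k2); k4 = f(x_n + h, y_n + h·k3); y_{n+1} = y_n + (h/6)·(k1 + 2k2 + 2k3 + k4).
x=0.000000, y=0.900000:
  k1 = f(0.000000, 0.900000) = 0.486000
  k2 = f(0.065000, 0.931590) = 0.473630
  k3 = f(0.065000, 0.930786) = 0.473969
  k4 = f(0.130000, 0.961616) = 0.460022
  y ← 0.900000 + (0.13/6)·(k1 + 2k2 + 2k3 + k4) = 0.961560
y(0.13) ≈ 0.9616

0.9616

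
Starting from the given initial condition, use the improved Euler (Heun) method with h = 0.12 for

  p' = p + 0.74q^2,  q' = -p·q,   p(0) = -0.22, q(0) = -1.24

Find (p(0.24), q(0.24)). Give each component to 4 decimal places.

Heun on (p,q): k1 = f(t_n, state_n); k2 = f(t_n + h, state_n + h·k1); state_{n+1} = state_n + (h/2)·(k1 + k2).
0.000000: (-0.220000, -1.240000)
  k1 = (0.917824, -0.272800)
  predictor → (-0.109861, -1.272736)
  k2 = (1.088833, -0.139824)
  → (-0.099601, -1.264757)
0.120000: (-0.099601, -1.264757)
  k1 = (1.084112, -0.125971)
  predictor → (0.030493, -1.279874)
  k2 = (1.242670, 0.039027)
  → (0.040006, -1.269974)
(p(0.24), q(0.24)) ≈ (0.0400, -1.2700)

0.0400, -1.2700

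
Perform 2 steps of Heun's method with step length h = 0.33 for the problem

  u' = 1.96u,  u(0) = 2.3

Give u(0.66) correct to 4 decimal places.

Heun: k1 = f(x_n, u_n); k2 = f(x_n + h, u_n + h·k1); u_{n+1} = u_n + (h/2)·(k1 + k2).
x=0.000000, u=2.300000:
  k1 = f(0.000000, 2.300000) = 4.508000
  k2 = f(0.330000, 3.787640) = 7.423774
  u ← 2.300000 + (0.33/2)·(4.508000 + 7.423774) = 4.268743
x=0.330000, u=4.268743:
  k1 = f(0.330000, 4.268743) = 8.366736
  k2 = f(0.660000, 7.029766) = 13.778341
  u ← 4.268743 + (0.33/2)·(8.366736 + 13.778341) = 7.922680
u(0.66) ≈ 7.9227

7.9227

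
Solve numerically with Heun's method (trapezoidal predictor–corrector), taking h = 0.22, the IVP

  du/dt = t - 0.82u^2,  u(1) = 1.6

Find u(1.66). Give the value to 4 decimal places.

Heun: k1 = f(t_n, u_n); k2 = f(t_n + h, u_n + h·k1); u_{n+1} = u_n + (h/2)·(k1 + k2).
t=1.000000, u=1.600000:
  k1 = f(1.000000, 1.600000) = -1.099200
  k2 = f(1.220000, 1.358176) = -0.292606
  u ← 1.600000 + (0.22/2)·(-1.099200 + (-0.292606)) = 1.446901
t=1.220000, u=1.446901:
  k1 = f(1.220000, 1.446901) = -0.496689
  k2 = f(1.440000, 1.337630) = -0.027188
  u ← 1.446901 + (0.22/2)·(-0.496689 + (-0.027188)) = 1.389275
t=1.440000, u=1.389275:
  k1 = f(1.440000, 1.389275) = -0.142669
  k2 = f(1.660000, 1.357888) = 0.148036
  u ← 1.389275 + (0.22/2)·(-0.142669 + 0.148036) = 1.389865
u(1.66) ≈ 1.3899

1.3899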